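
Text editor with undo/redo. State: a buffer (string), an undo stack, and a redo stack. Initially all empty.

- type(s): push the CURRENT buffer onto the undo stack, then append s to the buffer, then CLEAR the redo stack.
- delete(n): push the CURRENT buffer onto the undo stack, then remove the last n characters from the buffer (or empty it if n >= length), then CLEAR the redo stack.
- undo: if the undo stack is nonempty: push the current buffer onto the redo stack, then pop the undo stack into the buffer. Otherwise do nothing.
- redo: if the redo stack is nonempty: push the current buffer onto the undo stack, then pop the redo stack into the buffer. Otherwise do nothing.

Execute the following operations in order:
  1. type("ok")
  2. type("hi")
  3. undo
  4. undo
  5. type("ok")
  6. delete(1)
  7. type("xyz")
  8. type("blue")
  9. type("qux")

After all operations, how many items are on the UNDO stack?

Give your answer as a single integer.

Answer: 5

Derivation:
After op 1 (type): buf='ok' undo_depth=1 redo_depth=0
After op 2 (type): buf='okhi' undo_depth=2 redo_depth=0
After op 3 (undo): buf='ok' undo_depth=1 redo_depth=1
After op 4 (undo): buf='(empty)' undo_depth=0 redo_depth=2
After op 5 (type): buf='ok' undo_depth=1 redo_depth=0
After op 6 (delete): buf='o' undo_depth=2 redo_depth=0
After op 7 (type): buf='oxyz' undo_depth=3 redo_depth=0
After op 8 (type): buf='oxyzblue' undo_depth=4 redo_depth=0
After op 9 (type): buf='oxyzbluequx' undo_depth=5 redo_depth=0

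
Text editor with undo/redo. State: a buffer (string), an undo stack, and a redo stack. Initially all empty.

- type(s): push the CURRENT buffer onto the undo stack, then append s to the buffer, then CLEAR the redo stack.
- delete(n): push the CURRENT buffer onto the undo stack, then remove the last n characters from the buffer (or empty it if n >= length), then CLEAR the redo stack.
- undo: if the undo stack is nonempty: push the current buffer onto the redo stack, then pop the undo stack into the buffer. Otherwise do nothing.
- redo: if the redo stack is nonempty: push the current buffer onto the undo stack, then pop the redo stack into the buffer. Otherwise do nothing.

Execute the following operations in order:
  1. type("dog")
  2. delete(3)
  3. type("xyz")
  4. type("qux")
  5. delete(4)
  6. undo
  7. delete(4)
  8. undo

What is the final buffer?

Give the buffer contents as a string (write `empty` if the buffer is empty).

After op 1 (type): buf='dog' undo_depth=1 redo_depth=0
After op 2 (delete): buf='(empty)' undo_depth=2 redo_depth=0
After op 3 (type): buf='xyz' undo_depth=3 redo_depth=0
After op 4 (type): buf='xyzqux' undo_depth=4 redo_depth=0
After op 5 (delete): buf='xy' undo_depth=5 redo_depth=0
After op 6 (undo): buf='xyzqux' undo_depth=4 redo_depth=1
After op 7 (delete): buf='xy' undo_depth=5 redo_depth=0
After op 8 (undo): buf='xyzqux' undo_depth=4 redo_depth=1

Answer: xyzqux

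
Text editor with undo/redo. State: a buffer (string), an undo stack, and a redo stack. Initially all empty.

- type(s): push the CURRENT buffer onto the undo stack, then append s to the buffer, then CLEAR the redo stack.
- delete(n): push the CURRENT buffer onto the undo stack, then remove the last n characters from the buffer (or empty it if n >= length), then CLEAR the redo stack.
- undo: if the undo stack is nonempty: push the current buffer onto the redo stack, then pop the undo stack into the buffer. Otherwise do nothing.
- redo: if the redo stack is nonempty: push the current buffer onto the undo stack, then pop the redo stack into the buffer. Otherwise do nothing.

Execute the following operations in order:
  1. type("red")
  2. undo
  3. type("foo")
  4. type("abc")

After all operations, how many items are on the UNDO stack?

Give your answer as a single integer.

Answer: 2

Derivation:
After op 1 (type): buf='red' undo_depth=1 redo_depth=0
After op 2 (undo): buf='(empty)' undo_depth=0 redo_depth=1
After op 3 (type): buf='foo' undo_depth=1 redo_depth=0
After op 4 (type): buf='fooabc' undo_depth=2 redo_depth=0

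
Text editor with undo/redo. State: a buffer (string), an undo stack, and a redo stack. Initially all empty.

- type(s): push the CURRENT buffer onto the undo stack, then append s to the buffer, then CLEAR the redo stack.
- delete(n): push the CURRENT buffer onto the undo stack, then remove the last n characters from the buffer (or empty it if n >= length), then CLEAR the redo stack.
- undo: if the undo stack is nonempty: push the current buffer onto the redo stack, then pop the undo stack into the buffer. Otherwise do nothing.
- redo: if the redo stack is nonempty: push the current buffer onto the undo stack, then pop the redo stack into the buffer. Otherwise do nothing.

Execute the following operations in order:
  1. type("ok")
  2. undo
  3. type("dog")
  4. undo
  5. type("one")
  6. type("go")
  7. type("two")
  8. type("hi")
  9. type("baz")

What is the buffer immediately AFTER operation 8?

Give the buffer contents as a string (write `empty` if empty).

After op 1 (type): buf='ok' undo_depth=1 redo_depth=0
After op 2 (undo): buf='(empty)' undo_depth=0 redo_depth=1
After op 3 (type): buf='dog' undo_depth=1 redo_depth=0
After op 4 (undo): buf='(empty)' undo_depth=0 redo_depth=1
After op 5 (type): buf='one' undo_depth=1 redo_depth=0
After op 6 (type): buf='onego' undo_depth=2 redo_depth=0
After op 7 (type): buf='onegotwo' undo_depth=3 redo_depth=0
After op 8 (type): buf='onegotwohi' undo_depth=4 redo_depth=0

Answer: onegotwohi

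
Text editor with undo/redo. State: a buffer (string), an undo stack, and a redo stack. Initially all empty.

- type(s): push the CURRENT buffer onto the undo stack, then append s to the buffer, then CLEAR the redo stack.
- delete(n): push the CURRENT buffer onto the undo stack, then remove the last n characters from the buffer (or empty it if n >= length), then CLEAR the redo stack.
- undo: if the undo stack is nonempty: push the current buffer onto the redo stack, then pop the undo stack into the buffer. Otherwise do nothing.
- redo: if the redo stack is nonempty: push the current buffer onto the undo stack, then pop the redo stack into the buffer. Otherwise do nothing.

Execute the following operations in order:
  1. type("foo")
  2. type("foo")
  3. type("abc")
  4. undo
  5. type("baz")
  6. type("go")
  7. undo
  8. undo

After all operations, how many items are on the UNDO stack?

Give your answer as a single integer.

After op 1 (type): buf='foo' undo_depth=1 redo_depth=0
After op 2 (type): buf='foofoo' undo_depth=2 redo_depth=0
After op 3 (type): buf='foofooabc' undo_depth=3 redo_depth=0
After op 4 (undo): buf='foofoo' undo_depth=2 redo_depth=1
After op 5 (type): buf='foofoobaz' undo_depth=3 redo_depth=0
After op 6 (type): buf='foofoobazgo' undo_depth=4 redo_depth=0
After op 7 (undo): buf='foofoobaz' undo_depth=3 redo_depth=1
After op 8 (undo): buf='foofoo' undo_depth=2 redo_depth=2

Answer: 2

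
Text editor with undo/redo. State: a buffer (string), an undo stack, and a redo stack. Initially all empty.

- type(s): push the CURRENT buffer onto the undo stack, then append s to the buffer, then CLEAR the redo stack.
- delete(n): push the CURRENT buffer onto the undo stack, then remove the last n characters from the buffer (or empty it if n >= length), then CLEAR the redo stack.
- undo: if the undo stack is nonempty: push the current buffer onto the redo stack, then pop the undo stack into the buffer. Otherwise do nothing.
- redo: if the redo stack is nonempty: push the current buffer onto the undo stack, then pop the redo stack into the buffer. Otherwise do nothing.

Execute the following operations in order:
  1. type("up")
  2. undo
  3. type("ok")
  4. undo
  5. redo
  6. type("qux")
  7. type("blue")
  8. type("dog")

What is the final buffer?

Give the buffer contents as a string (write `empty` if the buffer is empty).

Answer: okquxbluedog

Derivation:
After op 1 (type): buf='up' undo_depth=1 redo_depth=0
After op 2 (undo): buf='(empty)' undo_depth=0 redo_depth=1
After op 3 (type): buf='ok' undo_depth=1 redo_depth=0
After op 4 (undo): buf='(empty)' undo_depth=0 redo_depth=1
After op 5 (redo): buf='ok' undo_depth=1 redo_depth=0
After op 6 (type): buf='okqux' undo_depth=2 redo_depth=0
After op 7 (type): buf='okquxblue' undo_depth=3 redo_depth=0
After op 8 (type): buf='okquxbluedog' undo_depth=4 redo_depth=0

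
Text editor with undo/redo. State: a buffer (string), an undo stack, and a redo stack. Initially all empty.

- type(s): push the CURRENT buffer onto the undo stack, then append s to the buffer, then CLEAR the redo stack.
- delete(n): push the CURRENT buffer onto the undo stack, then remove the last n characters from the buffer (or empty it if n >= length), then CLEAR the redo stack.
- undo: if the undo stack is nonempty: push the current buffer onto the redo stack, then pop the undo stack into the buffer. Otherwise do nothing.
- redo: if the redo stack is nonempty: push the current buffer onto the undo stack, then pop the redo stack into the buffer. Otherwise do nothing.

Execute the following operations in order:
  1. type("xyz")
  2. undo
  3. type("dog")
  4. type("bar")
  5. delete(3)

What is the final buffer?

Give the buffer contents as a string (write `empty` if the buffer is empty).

After op 1 (type): buf='xyz' undo_depth=1 redo_depth=0
After op 2 (undo): buf='(empty)' undo_depth=0 redo_depth=1
After op 3 (type): buf='dog' undo_depth=1 redo_depth=0
After op 4 (type): buf='dogbar' undo_depth=2 redo_depth=0
After op 5 (delete): buf='dog' undo_depth=3 redo_depth=0

Answer: dog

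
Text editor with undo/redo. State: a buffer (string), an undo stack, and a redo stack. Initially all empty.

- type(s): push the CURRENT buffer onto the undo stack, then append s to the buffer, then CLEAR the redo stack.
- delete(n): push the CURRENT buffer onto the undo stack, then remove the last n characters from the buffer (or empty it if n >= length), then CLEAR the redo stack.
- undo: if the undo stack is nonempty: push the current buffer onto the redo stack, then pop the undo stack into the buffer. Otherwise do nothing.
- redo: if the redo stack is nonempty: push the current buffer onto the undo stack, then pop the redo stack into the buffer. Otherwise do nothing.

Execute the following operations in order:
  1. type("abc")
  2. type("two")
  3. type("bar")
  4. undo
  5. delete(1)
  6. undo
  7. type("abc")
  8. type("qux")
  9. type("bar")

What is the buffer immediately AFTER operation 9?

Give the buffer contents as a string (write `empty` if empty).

After op 1 (type): buf='abc' undo_depth=1 redo_depth=0
After op 2 (type): buf='abctwo' undo_depth=2 redo_depth=0
After op 3 (type): buf='abctwobar' undo_depth=3 redo_depth=0
After op 4 (undo): buf='abctwo' undo_depth=2 redo_depth=1
After op 5 (delete): buf='abctw' undo_depth=3 redo_depth=0
After op 6 (undo): buf='abctwo' undo_depth=2 redo_depth=1
After op 7 (type): buf='abctwoabc' undo_depth=3 redo_depth=0
After op 8 (type): buf='abctwoabcqux' undo_depth=4 redo_depth=0
After op 9 (type): buf='abctwoabcquxbar' undo_depth=5 redo_depth=0

Answer: abctwoabcquxbar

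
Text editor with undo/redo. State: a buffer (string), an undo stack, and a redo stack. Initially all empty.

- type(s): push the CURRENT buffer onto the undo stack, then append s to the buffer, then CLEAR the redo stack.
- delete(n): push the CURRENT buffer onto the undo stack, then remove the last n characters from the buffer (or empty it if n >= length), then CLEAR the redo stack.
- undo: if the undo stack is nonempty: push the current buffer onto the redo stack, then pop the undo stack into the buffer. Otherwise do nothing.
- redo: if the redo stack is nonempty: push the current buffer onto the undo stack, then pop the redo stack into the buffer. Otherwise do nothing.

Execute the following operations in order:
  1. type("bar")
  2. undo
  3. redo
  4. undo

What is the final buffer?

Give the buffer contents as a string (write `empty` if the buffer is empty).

Answer: empty

Derivation:
After op 1 (type): buf='bar' undo_depth=1 redo_depth=0
After op 2 (undo): buf='(empty)' undo_depth=0 redo_depth=1
After op 3 (redo): buf='bar' undo_depth=1 redo_depth=0
After op 4 (undo): buf='(empty)' undo_depth=0 redo_depth=1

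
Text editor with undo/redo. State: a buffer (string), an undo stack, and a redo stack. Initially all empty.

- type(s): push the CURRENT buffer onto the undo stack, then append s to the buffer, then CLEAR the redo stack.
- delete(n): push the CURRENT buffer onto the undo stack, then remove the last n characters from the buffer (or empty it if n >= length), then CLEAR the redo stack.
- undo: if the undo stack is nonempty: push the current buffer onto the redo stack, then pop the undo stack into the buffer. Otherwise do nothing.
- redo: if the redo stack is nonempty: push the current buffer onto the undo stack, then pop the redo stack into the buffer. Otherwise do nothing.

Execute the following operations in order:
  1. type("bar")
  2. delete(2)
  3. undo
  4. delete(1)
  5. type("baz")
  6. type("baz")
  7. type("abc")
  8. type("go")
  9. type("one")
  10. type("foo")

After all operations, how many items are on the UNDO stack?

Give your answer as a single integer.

Answer: 8

Derivation:
After op 1 (type): buf='bar' undo_depth=1 redo_depth=0
After op 2 (delete): buf='b' undo_depth=2 redo_depth=0
After op 3 (undo): buf='bar' undo_depth=1 redo_depth=1
After op 4 (delete): buf='ba' undo_depth=2 redo_depth=0
After op 5 (type): buf='babaz' undo_depth=3 redo_depth=0
After op 6 (type): buf='babazbaz' undo_depth=4 redo_depth=0
After op 7 (type): buf='babazbazabc' undo_depth=5 redo_depth=0
After op 8 (type): buf='babazbazabcgo' undo_depth=6 redo_depth=0
After op 9 (type): buf='babazbazabcgoone' undo_depth=7 redo_depth=0
After op 10 (type): buf='babazbazabcgoonefoo' undo_depth=8 redo_depth=0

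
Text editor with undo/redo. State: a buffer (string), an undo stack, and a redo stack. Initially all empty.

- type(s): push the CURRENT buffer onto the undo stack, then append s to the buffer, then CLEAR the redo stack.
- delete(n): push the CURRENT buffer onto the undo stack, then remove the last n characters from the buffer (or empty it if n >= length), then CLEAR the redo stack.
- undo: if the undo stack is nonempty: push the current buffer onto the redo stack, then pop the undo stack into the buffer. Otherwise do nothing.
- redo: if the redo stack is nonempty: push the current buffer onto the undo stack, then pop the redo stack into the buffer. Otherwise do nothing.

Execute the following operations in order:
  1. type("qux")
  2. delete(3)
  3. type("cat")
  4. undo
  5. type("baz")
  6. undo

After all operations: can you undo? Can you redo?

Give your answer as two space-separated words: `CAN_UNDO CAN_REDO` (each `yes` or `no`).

After op 1 (type): buf='qux' undo_depth=1 redo_depth=0
After op 2 (delete): buf='(empty)' undo_depth=2 redo_depth=0
After op 3 (type): buf='cat' undo_depth=3 redo_depth=0
After op 4 (undo): buf='(empty)' undo_depth=2 redo_depth=1
After op 5 (type): buf='baz' undo_depth=3 redo_depth=0
After op 6 (undo): buf='(empty)' undo_depth=2 redo_depth=1

Answer: yes yes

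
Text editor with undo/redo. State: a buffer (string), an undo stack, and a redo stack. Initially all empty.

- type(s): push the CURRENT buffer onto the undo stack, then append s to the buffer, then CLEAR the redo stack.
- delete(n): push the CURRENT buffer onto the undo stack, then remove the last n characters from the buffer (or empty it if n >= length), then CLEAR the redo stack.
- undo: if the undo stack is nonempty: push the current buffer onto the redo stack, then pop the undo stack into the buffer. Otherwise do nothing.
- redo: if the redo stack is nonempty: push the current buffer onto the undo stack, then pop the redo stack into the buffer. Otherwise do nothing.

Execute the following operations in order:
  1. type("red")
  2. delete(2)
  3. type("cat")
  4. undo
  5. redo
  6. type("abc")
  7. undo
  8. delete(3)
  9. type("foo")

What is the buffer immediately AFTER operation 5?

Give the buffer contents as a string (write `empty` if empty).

After op 1 (type): buf='red' undo_depth=1 redo_depth=0
After op 2 (delete): buf='r' undo_depth=2 redo_depth=0
After op 3 (type): buf='rcat' undo_depth=3 redo_depth=0
After op 4 (undo): buf='r' undo_depth=2 redo_depth=1
After op 5 (redo): buf='rcat' undo_depth=3 redo_depth=0

Answer: rcat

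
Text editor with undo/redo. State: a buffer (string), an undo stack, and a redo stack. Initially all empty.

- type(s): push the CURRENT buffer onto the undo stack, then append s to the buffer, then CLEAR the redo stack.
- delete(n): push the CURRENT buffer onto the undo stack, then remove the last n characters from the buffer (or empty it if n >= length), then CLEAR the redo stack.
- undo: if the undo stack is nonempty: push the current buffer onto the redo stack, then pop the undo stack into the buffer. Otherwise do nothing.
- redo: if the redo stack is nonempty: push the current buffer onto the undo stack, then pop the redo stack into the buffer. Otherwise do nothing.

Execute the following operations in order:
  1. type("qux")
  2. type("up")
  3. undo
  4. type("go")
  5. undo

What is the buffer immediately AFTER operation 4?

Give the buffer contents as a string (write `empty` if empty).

After op 1 (type): buf='qux' undo_depth=1 redo_depth=0
After op 2 (type): buf='quxup' undo_depth=2 redo_depth=0
After op 3 (undo): buf='qux' undo_depth=1 redo_depth=1
After op 4 (type): buf='quxgo' undo_depth=2 redo_depth=0

Answer: quxgo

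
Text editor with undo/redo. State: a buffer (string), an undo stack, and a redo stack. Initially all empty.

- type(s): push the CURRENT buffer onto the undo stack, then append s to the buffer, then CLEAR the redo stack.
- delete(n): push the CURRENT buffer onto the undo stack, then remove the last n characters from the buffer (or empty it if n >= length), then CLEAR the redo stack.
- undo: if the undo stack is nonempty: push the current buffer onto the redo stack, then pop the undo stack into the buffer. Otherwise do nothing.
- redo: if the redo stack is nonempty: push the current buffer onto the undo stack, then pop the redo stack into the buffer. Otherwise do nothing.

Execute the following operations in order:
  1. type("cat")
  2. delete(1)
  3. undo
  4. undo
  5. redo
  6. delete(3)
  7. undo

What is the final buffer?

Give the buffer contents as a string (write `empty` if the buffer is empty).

Answer: cat

Derivation:
After op 1 (type): buf='cat' undo_depth=1 redo_depth=0
After op 2 (delete): buf='ca' undo_depth=2 redo_depth=0
After op 3 (undo): buf='cat' undo_depth=1 redo_depth=1
After op 4 (undo): buf='(empty)' undo_depth=0 redo_depth=2
After op 5 (redo): buf='cat' undo_depth=1 redo_depth=1
After op 6 (delete): buf='(empty)' undo_depth=2 redo_depth=0
After op 7 (undo): buf='cat' undo_depth=1 redo_depth=1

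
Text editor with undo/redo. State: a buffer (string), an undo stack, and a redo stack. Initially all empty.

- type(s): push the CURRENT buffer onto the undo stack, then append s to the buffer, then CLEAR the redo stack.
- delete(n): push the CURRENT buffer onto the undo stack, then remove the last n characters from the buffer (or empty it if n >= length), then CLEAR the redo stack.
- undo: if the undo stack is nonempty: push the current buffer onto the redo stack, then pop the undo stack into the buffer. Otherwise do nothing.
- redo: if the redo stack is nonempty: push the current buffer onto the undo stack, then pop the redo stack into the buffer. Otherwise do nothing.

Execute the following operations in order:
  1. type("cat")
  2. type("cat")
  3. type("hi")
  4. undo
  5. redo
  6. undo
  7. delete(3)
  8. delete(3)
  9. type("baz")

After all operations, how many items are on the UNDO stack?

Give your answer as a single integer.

After op 1 (type): buf='cat' undo_depth=1 redo_depth=0
After op 2 (type): buf='catcat' undo_depth=2 redo_depth=0
After op 3 (type): buf='catcathi' undo_depth=3 redo_depth=0
After op 4 (undo): buf='catcat' undo_depth=2 redo_depth=1
After op 5 (redo): buf='catcathi' undo_depth=3 redo_depth=0
After op 6 (undo): buf='catcat' undo_depth=2 redo_depth=1
After op 7 (delete): buf='cat' undo_depth=3 redo_depth=0
After op 8 (delete): buf='(empty)' undo_depth=4 redo_depth=0
After op 9 (type): buf='baz' undo_depth=5 redo_depth=0

Answer: 5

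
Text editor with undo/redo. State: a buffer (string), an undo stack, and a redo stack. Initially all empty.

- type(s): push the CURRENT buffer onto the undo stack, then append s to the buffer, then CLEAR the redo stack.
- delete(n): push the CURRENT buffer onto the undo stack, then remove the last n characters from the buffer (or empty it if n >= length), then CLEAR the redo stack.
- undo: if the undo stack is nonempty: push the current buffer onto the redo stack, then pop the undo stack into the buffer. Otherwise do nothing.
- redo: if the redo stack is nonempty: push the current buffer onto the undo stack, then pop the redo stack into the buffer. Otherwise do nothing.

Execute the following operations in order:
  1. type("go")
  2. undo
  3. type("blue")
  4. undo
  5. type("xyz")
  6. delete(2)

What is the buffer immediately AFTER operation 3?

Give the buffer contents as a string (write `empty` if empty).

Answer: blue

Derivation:
After op 1 (type): buf='go' undo_depth=1 redo_depth=0
After op 2 (undo): buf='(empty)' undo_depth=0 redo_depth=1
After op 3 (type): buf='blue' undo_depth=1 redo_depth=0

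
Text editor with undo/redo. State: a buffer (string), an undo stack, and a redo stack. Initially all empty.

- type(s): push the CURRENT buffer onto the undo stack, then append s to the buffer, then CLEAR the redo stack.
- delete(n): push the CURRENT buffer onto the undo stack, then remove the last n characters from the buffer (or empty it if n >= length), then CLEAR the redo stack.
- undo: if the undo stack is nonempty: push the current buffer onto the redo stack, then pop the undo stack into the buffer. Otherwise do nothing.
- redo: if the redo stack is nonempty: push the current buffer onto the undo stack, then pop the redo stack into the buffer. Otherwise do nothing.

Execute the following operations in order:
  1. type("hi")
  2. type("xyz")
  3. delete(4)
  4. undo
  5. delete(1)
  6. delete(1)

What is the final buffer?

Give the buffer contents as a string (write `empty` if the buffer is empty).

Answer: hix

Derivation:
After op 1 (type): buf='hi' undo_depth=1 redo_depth=0
After op 2 (type): buf='hixyz' undo_depth=2 redo_depth=0
After op 3 (delete): buf='h' undo_depth=3 redo_depth=0
After op 4 (undo): buf='hixyz' undo_depth=2 redo_depth=1
After op 5 (delete): buf='hixy' undo_depth=3 redo_depth=0
After op 6 (delete): buf='hix' undo_depth=4 redo_depth=0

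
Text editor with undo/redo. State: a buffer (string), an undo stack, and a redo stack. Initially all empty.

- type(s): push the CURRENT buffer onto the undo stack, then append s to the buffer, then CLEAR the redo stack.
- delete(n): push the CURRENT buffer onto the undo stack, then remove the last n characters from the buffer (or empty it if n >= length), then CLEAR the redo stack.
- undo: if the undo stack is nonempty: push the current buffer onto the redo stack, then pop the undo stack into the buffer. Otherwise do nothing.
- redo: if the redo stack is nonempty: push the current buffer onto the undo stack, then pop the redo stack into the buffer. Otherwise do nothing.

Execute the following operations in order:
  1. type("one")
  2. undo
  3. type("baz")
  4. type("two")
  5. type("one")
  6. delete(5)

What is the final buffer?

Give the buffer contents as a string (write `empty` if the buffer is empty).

After op 1 (type): buf='one' undo_depth=1 redo_depth=0
After op 2 (undo): buf='(empty)' undo_depth=0 redo_depth=1
After op 3 (type): buf='baz' undo_depth=1 redo_depth=0
After op 4 (type): buf='baztwo' undo_depth=2 redo_depth=0
After op 5 (type): buf='baztwoone' undo_depth=3 redo_depth=0
After op 6 (delete): buf='bazt' undo_depth=4 redo_depth=0

Answer: bazt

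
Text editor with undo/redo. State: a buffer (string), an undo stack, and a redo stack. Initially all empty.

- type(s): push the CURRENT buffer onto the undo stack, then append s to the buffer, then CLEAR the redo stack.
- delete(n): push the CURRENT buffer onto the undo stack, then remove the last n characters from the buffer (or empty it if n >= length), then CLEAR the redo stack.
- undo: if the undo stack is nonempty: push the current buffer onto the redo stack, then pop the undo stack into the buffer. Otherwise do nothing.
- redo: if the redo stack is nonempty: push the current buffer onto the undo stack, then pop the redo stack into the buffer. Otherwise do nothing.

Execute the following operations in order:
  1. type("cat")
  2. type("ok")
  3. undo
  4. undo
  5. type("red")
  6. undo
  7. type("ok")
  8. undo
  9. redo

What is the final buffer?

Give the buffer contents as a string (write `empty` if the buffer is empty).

Answer: ok

Derivation:
After op 1 (type): buf='cat' undo_depth=1 redo_depth=0
After op 2 (type): buf='catok' undo_depth=2 redo_depth=0
After op 3 (undo): buf='cat' undo_depth=1 redo_depth=1
After op 4 (undo): buf='(empty)' undo_depth=0 redo_depth=2
After op 5 (type): buf='red' undo_depth=1 redo_depth=0
After op 6 (undo): buf='(empty)' undo_depth=0 redo_depth=1
After op 7 (type): buf='ok' undo_depth=1 redo_depth=0
After op 8 (undo): buf='(empty)' undo_depth=0 redo_depth=1
After op 9 (redo): buf='ok' undo_depth=1 redo_depth=0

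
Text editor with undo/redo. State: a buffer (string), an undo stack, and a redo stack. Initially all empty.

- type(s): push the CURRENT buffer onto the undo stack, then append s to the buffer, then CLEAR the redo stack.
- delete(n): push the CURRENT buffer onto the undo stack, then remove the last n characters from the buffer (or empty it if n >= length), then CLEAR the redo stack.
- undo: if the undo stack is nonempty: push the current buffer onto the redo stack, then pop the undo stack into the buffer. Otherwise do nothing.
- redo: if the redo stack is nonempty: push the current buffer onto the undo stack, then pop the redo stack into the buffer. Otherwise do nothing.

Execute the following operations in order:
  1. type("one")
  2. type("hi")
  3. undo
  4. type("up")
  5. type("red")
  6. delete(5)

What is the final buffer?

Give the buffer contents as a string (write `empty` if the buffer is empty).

Answer: one

Derivation:
After op 1 (type): buf='one' undo_depth=1 redo_depth=0
After op 2 (type): buf='onehi' undo_depth=2 redo_depth=0
After op 3 (undo): buf='one' undo_depth=1 redo_depth=1
After op 4 (type): buf='oneup' undo_depth=2 redo_depth=0
After op 5 (type): buf='oneupred' undo_depth=3 redo_depth=0
After op 6 (delete): buf='one' undo_depth=4 redo_depth=0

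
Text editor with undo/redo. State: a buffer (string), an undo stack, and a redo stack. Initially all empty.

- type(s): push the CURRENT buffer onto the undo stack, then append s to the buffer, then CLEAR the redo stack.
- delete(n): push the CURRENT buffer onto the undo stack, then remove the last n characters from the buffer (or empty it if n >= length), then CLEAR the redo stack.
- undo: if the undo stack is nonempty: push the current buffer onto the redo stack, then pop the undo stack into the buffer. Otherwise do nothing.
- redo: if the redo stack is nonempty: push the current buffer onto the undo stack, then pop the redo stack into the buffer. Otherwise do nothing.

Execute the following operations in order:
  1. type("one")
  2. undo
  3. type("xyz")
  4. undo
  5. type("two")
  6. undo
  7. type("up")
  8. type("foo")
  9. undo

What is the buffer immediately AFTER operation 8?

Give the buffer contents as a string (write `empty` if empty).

After op 1 (type): buf='one' undo_depth=1 redo_depth=0
After op 2 (undo): buf='(empty)' undo_depth=0 redo_depth=1
After op 3 (type): buf='xyz' undo_depth=1 redo_depth=0
After op 4 (undo): buf='(empty)' undo_depth=0 redo_depth=1
After op 5 (type): buf='two' undo_depth=1 redo_depth=0
After op 6 (undo): buf='(empty)' undo_depth=0 redo_depth=1
After op 7 (type): buf='up' undo_depth=1 redo_depth=0
After op 8 (type): buf='upfoo' undo_depth=2 redo_depth=0

Answer: upfoo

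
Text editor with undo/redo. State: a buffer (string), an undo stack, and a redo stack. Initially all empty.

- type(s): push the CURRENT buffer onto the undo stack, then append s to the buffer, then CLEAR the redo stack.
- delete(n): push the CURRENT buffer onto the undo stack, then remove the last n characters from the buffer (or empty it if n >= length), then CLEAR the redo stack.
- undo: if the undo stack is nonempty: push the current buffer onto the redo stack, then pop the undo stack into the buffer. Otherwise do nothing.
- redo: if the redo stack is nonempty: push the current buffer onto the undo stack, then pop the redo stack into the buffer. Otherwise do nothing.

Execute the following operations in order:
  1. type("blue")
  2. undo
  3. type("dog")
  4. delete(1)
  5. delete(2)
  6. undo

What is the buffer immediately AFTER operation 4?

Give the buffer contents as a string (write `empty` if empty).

After op 1 (type): buf='blue' undo_depth=1 redo_depth=0
After op 2 (undo): buf='(empty)' undo_depth=0 redo_depth=1
After op 3 (type): buf='dog' undo_depth=1 redo_depth=0
After op 4 (delete): buf='do' undo_depth=2 redo_depth=0

Answer: do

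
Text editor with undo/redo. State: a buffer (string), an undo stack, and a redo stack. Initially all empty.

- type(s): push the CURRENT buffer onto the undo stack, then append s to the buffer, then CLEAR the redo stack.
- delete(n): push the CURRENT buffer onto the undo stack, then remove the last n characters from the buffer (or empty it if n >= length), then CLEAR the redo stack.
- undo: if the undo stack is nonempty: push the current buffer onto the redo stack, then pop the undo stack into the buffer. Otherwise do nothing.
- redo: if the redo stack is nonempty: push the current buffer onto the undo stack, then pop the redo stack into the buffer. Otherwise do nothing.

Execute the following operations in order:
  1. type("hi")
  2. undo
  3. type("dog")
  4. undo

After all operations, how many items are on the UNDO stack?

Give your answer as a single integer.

After op 1 (type): buf='hi' undo_depth=1 redo_depth=0
After op 2 (undo): buf='(empty)' undo_depth=0 redo_depth=1
After op 3 (type): buf='dog' undo_depth=1 redo_depth=0
After op 4 (undo): buf='(empty)' undo_depth=0 redo_depth=1

Answer: 0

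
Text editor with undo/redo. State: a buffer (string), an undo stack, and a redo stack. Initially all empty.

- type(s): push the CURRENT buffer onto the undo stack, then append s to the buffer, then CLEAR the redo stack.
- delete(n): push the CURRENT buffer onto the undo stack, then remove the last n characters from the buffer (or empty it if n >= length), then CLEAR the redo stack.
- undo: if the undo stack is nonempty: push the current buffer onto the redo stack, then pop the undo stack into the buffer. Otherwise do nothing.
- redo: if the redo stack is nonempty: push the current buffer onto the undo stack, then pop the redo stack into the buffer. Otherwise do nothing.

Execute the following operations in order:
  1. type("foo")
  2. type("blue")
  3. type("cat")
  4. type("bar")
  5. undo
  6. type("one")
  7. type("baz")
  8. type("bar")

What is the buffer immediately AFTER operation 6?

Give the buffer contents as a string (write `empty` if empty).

Answer: foobluecatone

Derivation:
After op 1 (type): buf='foo' undo_depth=1 redo_depth=0
After op 2 (type): buf='fooblue' undo_depth=2 redo_depth=0
After op 3 (type): buf='foobluecat' undo_depth=3 redo_depth=0
After op 4 (type): buf='foobluecatbar' undo_depth=4 redo_depth=0
After op 5 (undo): buf='foobluecat' undo_depth=3 redo_depth=1
After op 6 (type): buf='foobluecatone' undo_depth=4 redo_depth=0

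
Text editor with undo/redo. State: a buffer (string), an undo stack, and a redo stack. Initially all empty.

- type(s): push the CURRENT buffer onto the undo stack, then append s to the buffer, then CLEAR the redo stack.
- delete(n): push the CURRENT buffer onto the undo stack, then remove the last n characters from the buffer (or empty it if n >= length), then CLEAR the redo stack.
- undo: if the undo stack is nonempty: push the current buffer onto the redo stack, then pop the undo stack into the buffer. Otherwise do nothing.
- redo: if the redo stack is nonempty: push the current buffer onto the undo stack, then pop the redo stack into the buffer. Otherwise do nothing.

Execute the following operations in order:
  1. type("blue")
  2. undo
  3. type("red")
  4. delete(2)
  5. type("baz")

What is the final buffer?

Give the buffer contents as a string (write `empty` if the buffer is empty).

Answer: rbaz

Derivation:
After op 1 (type): buf='blue' undo_depth=1 redo_depth=0
After op 2 (undo): buf='(empty)' undo_depth=0 redo_depth=1
After op 3 (type): buf='red' undo_depth=1 redo_depth=0
After op 4 (delete): buf='r' undo_depth=2 redo_depth=0
After op 5 (type): buf='rbaz' undo_depth=3 redo_depth=0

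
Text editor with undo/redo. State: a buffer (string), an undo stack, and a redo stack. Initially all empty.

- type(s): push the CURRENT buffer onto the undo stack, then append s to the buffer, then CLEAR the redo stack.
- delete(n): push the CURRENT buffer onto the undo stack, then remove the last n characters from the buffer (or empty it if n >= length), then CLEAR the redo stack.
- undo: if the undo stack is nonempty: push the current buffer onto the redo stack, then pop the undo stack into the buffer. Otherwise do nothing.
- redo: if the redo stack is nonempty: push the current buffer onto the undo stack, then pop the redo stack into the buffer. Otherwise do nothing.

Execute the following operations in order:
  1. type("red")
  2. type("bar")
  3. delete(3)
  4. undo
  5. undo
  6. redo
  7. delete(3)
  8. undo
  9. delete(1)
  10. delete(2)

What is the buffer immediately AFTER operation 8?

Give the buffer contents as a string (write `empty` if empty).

Answer: redbar

Derivation:
After op 1 (type): buf='red' undo_depth=1 redo_depth=0
After op 2 (type): buf='redbar' undo_depth=2 redo_depth=0
After op 3 (delete): buf='red' undo_depth=3 redo_depth=0
After op 4 (undo): buf='redbar' undo_depth=2 redo_depth=1
After op 5 (undo): buf='red' undo_depth=1 redo_depth=2
After op 6 (redo): buf='redbar' undo_depth=2 redo_depth=1
After op 7 (delete): buf='red' undo_depth=3 redo_depth=0
After op 8 (undo): buf='redbar' undo_depth=2 redo_depth=1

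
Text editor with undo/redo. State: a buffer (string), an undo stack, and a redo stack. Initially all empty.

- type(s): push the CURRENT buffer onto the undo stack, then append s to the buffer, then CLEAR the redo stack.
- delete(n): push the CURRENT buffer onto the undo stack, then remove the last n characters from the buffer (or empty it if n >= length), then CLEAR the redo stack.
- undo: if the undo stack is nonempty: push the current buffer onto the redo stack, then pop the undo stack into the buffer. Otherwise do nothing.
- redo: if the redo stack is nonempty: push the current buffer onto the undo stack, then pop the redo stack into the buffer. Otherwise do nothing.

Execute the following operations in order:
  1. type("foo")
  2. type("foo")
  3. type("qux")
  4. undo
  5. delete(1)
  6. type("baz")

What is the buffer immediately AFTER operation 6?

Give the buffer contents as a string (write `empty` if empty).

Answer: foofobaz

Derivation:
After op 1 (type): buf='foo' undo_depth=1 redo_depth=0
After op 2 (type): buf='foofoo' undo_depth=2 redo_depth=0
After op 3 (type): buf='foofooqux' undo_depth=3 redo_depth=0
After op 4 (undo): buf='foofoo' undo_depth=2 redo_depth=1
After op 5 (delete): buf='foofo' undo_depth=3 redo_depth=0
After op 6 (type): buf='foofobaz' undo_depth=4 redo_depth=0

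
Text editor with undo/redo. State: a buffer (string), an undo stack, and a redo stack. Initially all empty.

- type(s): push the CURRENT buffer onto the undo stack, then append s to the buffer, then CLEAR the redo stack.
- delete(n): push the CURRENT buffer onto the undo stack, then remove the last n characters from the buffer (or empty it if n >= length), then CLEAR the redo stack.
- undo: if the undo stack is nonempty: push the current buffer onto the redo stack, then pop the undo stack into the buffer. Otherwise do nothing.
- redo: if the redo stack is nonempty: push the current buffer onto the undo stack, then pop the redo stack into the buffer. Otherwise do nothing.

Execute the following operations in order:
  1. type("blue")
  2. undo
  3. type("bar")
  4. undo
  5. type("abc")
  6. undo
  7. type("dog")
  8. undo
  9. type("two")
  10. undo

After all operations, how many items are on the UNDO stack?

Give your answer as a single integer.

After op 1 (type): buf='blue' undo_depth=1 redo_depth=0
After op 2 (undo): buf='(empty)' undo_depth=0 redo_depth=1
After op 3 (type): buf='bar' undo_depth=1 redo_depth=0
After op 4 (undo): buf='(empty)' undo_depth=0 redo_depth=1
After op 5 (type): buf='abc' undo_depth=1 redo_depth=0
After op 6 (undo): buf='(empty)' undo_depth=0 redo_depth=1
After op 7 (type): buf='dog' undo_depth=1 redo_depth=0
After op 8 (undo): buf='(empty)' undo_depth=0 redo_depth=1
After op 9 (type): buf='two' undo_depth=1 redo_depth=0
After op 10 (undo): buf='(empty)' undo_depth=0 redo_depth=1

Answer: 0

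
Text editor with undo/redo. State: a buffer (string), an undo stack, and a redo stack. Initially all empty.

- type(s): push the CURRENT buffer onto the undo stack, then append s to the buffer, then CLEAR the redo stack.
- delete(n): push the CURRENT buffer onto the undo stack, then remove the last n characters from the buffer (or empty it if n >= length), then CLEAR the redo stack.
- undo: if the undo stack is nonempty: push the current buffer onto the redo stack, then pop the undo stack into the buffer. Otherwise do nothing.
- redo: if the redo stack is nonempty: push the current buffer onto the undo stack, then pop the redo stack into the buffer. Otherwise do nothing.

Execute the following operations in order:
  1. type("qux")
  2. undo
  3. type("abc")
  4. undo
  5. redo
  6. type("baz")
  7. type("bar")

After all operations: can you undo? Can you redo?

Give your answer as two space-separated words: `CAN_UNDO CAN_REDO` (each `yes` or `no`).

Answer: yes no

Derivation:
After op 1 (type): buf='qux' undo_depth=1 redo_depth=0
After op 2 (undo): buf='(empty)' undo_depth=0 redo_depth=1
After op 3 (type): buf='abc' undo_depth=1 redo_depth=0
After op 4 (undo): buf='(empty)' undo_depth=0 redo_depth=1
After op 5 (redo): buf='abc' undo_depth=1 redo_depth=0
After op 6 (type): buf='abcbaz' undo_depth=2 redo_depth=0
After op 7 (type): buf='abcbazbar' undo_depth=3 redo_depth=0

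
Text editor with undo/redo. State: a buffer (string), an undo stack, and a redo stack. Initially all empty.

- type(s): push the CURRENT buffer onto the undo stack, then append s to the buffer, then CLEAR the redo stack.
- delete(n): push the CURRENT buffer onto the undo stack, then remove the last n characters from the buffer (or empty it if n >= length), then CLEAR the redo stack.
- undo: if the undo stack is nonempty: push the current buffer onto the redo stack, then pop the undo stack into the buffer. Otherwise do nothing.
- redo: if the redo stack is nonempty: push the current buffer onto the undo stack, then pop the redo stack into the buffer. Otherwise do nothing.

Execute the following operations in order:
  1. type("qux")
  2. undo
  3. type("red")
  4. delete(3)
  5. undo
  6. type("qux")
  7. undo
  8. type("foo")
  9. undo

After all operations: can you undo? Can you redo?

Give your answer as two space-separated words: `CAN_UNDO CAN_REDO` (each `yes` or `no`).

Answer: yes yes

Derivation:
After op 1 (type): buf='qux' undo_depth=1 redo_depth=0
After op 2 (undo): buf='(empty)' undo_depth=0 redo_depth=1
After op 3 (type): buf='red' undo_depth=1 redo_depth=0
After op 4 (delete): buf='(empty)' undo_depth=2 redo_depth=0
After op 5 (undo): buf='red' undo_depth=1 redo_depth=1
After op 6 (type): buf='redqux' undo_depth=2 redo_depth=0
After op 7 (undo): buf='red' undo_depth=1 redo_depth=1
After op 8 (type): buf='redfoo' undo_depth=2 redo_depth=0
After op 9 (undo): buf='red' undo_depth=1 redo_depth=1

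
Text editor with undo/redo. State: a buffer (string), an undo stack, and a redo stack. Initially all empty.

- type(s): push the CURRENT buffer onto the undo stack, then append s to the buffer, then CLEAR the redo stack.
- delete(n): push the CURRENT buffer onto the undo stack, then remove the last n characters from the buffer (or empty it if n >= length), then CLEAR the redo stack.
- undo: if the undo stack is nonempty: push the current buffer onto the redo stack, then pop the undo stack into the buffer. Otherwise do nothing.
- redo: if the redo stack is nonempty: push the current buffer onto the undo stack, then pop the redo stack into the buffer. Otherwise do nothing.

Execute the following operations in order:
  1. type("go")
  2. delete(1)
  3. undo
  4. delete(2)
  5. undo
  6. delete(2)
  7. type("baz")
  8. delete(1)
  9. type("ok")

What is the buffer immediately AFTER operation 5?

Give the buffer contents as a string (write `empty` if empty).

After op 1 (type): buf='go' undo_depth=1 redo_depth=0
After op 2 (delete): buf='g' undo_depth=2 redo_depth=0
After op 3 (undo): buf='go' undo_depth=1 redo_depth=1
After op 4 (delete): buf='(empty)' undo_depth=2 redo_depth=0
After op 5 (undo): buf='go' undo_depth=1 redo_depth=1

Answer: go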